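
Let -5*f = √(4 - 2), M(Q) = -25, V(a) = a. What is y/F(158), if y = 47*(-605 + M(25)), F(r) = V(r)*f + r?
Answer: -370125/1817 - 74025*√2/1817 ≈ -261.32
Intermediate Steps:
f = -√2/5 (f = -√(4 - 2)/5 = -√2/5 ≈ -0.28284)
F(r) = r - r*√2/5 (F(r) = r*(-√2/5) + r = -r*√2/5 + r = r - r*√2/5)
y = -29610 (y = 47*(-605 - 25) = 47*(-630) = -29610)
y/F(158) = -29610*5/(158*(5 - √2)) = -29610/(158 - 158*√2/5)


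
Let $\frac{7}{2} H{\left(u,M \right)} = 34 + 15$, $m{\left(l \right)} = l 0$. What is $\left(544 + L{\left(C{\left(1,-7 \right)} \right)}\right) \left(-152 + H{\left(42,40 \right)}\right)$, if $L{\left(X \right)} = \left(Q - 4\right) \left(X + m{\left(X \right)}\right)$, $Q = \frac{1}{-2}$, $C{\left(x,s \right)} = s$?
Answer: $-79419$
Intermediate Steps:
$m{\left(l \right)} = 0$
$Q = - \frac{1}{2} \approx -0.5$
$H{\left(u,M \right)} = 14$ ($H{\left(u,M \right)} = \frac{2 \left(34 + 15\right)}{7} = \frac{2}{7} \cdot 49 = 14$)
$L{\left(X \right)} = - \frac{9 X}{2}$ ($L{\left(X \right)} = \left(- \frac{1}{2} - 4\right) \left(X + 0\right) = - \frac{9 X}{2}$)
$\left(544 + L{\left(C{\left(1,-7 \right)} \right)}\right) \left(-152 + H{\left(42,40 \right)}\right) = \left(544 - - \frac{63}{2}\right) \left(-152 + 14\right) = \left(544 + \frac{63}{2}\right) \left(-138\right) = \frac{1151}{2} \left(-138\right) = -79419$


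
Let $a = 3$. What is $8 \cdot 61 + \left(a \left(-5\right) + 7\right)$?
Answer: $480$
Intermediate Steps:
$8 \cdot 61 + \left(a \left(-5\right) + 7\right) = 8 \cdot 61 + \left(3 \left(-5\right) + 7\right) = 488 + \left(-15 + 7\right) = 488 - 8 = 480$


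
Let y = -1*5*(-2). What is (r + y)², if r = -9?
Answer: 1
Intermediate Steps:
y = 10 (y = -5*(-2) = 10)
(r + y)² = (-9 + 10)² = 1² = 1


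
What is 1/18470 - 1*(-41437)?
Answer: 765341391/18470 ≈ 41437.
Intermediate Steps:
1/18470 - 1*(-41437) = 1/18470 + 41437 = 765341391/18470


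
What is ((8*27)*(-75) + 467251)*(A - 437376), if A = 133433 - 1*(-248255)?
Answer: -25118128088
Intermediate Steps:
A = 381688 (A = 133433 + 248255 = 381688)
((8*27)*(-75) + 467251)*(A - 437376) = ((8*27)*(-75) + 467251)*(381688 - 437376) = (216*(-75) + 467251)*(-55688) = (-16200 + 467251)*(-55688) = 451051*(-55688) = -25118128088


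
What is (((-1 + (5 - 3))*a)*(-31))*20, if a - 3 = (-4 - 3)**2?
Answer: -32240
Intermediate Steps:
a = 52 (a = 3 + (-4 - 3)**2 = 3 + (-7)**2 = 3 + 49 = 52)
(((-1 + (5 - 3))*a)*(-31))*20 = (((-1 + (5 - 3))*52)*(-31))*20 = (((-1 + 2)*52)*(-31))*20 = ((1*52)*(-31))*20 = (52*(-31))*20 = -1612*20 = -32240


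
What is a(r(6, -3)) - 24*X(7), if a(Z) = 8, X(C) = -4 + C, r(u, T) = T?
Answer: -64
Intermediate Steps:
a(r(6, -3)) - 24*X(7) = 8 - 24*(-4 + 7) = 8 - 24*3 = 8 - 72 = -64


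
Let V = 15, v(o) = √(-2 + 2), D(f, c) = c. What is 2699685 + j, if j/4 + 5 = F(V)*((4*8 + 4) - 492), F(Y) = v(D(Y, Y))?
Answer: 2699665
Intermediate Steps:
v(o) = 0 (v(o) = √0 = 0)
F(Y) = 0
j = -20 (j = -20 + 4*(0*((4*8 + 4) - 492)) = -20 + 4*(0*((32 + 4) - 492)) = -20 + 4*(0*(36 - 492)) = -20 + 4*(0*(-456)) = -20 + 4*0 = -20 + 0 = -20)
2699685 + j = 2699685 - 20 = 2699665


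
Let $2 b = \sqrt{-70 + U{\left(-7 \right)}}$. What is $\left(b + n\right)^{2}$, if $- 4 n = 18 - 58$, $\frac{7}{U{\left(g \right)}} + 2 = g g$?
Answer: $\frac{15517}{188} + \frac{70 i \sqrt{3149}}{47} \approx 82.537 + 83.577 i$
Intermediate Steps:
$U{\left(g \right)} = \frac{7}{-2 + g^{2}}$ ($U{\left(g \right)} = \frac{7}{-2 + g g} = \frac{7}{-2 + g^{2}}$)
$n = 10$ ($n = - \frac{18 - 58}{4} = \left(- \frac{1}{4}\right) \left(-40\right) = 10$)
$b = \frac{7 i \sqrt{3149}}{94}$ ($b = \frac{\sqrt{-70 + \frac{7}{-2 + \left(-7\right)^{2}}}}{2} = \frac{\sqrt{-70 + \frac{7}{-2 + 49}}}{2} = \frac{\sqrt{-70 + \frac{7}{47}}}{2} = \frac{\sqrt{- \frac{3283}{47}}}{2} = \frac{\frac{7}{47} i \sqrt{3149}}{2} = \frac{7 i \sqrt{3149}}{94} \approx 4.1788 i$)
$\left(b + n\right)^{2} = \left(\frac{7 i \sqrt{3149}}{94} + 10\right)^{2} = \left(10 + \frac{7 i \sqrt{3149}}{94}\right)^{2}$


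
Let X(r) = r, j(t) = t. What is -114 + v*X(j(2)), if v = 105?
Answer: 96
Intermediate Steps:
-114 + v*X(j(2)) = -114 + 105*2 = -114 + 210 = 96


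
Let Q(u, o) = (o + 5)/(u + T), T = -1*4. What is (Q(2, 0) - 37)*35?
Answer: -2765/2 ≈ -1382.5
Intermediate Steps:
T = -4
Q(u, o) = (5 + o)/(-4 + u) (Q(u, o) = (o + 5)/(u - 4) = (5 + o)/(-4 + u))
(Q(2, 0) - 37)*35 = ((5 + 0)/(-4 + 2) - 37)*35 = (5/(-2) - 37)*35 = (-1/2*5 - 37)*35 = (-5/2 - 37)*35 = -79/2*35 = -2765/2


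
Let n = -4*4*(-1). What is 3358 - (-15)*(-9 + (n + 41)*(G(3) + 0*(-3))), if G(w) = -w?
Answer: 658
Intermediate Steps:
n = 16 (n = -16*(-1) = 16)
3358 - (-15)*(-9 + (n + 41)*(G(3) + 0*(-3))) = 3358 - (-15)*(-9 + (16 + 41)*(-1*3 + 0*(-3))) = 3358 - (-15)*(-9 + 57*(-3 + 0)) = 3358 - (-15)*(-9 + 57*(-3)) = 3358 - (-15)*(-9 - 171) = 3358 - (-15)*(-180) = 3358 - 1*2700 = 3358 - 2700 = 658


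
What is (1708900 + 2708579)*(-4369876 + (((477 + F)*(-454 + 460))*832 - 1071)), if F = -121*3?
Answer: -16794632293461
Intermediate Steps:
F = -363
(1708900 + 2708579)*(-4369876 + (((477 + F)*(-454 + 460))*832 - 1071)) = (1708900 + 2708579)*(-4369876 + (((477 - 363)*(-454 + 460))*832 - 1071)) = 4417479*(-4369876 + ((114*6)*832 - 1071)) = 4417479*(-4369876 + (684*832 - 1071)) = 4417479*(-4369876 + (569088 - 1071)) = 4417479*(-4369876 + 568017) = 4417479*(-3801859) = -16794632293461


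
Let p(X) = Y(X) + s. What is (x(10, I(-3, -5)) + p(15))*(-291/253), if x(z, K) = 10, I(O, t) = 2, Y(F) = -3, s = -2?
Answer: -1455/253 ≈ -5.7510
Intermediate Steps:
p(X) = -5 (p(X) = -3 - 2 = -5)
(x(10, I(-3, -5)) + p(15))*(-291/253) = (10 - 5)*(-291/253) = 5*(-291*1/253) = 5*(-291/253) = -1455/253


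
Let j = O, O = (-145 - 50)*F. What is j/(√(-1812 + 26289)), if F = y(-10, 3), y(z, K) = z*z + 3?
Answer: -6695*√24477/8159 ≈ -128.38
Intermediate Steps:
y(z, K) = 3 + z² (y(z, K) = z² + 3 = 3 + z²)
F = 103 (F = 3 + (-10)² = 3 + 100 = 103)
O = -20085 (O = (-145 - 50)*103 = -195*103 = -20085)
j = -20085
j/(√(-1812 + 26289)) = -20085/√(-1812 + 26289) = -20085*√24477/24477 = -6695*√24477/8159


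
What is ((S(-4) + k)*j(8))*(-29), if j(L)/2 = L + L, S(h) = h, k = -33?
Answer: 34336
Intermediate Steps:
j(L) = 4*L (j(L) = 2*(L + L) = 2*(2*L) = 4*L)
((S(-4) + k)*j(8))*(-29) = ((-4 - 33)*(4*8))*(-29) = -37*32*(-29) = -1184*(-29) = 34336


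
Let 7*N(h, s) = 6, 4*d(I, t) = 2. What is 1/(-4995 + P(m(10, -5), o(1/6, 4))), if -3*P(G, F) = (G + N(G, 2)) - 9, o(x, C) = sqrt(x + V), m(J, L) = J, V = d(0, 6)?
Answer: -21/104908 ≈ -0.00020018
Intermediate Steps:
d(I, t) = 1/2 (d(I, t) = (1/4)*2 = 1/2)
N(h, s) = 6/7 (N(h, s) = (1/7)*6 = 6/7)
V = 1/2 ≈ 0.50000
o(x, C) = sqrt(1/2 + x) (o(x, C) = sqrt(x + 1/2) = sqrt(1/2 + x))
P(G, F) = 19/7 - G/3 (P(G, F) = -((G + 6/7) - 9)/3 = -((6/7 + G) - 9)/3 = -(-57/7 + G)/3 = 19/7 - G/3)
1/(-4995 + P(m(10, -5), o(1/6, 4))) = 1/(-4995 + (19/7 - 1/3*10)) = 1/(-4995 + (19/7 - 10/3)) = 1/(-4995 - 13/21) = 1/(-104908/21) = -21/104908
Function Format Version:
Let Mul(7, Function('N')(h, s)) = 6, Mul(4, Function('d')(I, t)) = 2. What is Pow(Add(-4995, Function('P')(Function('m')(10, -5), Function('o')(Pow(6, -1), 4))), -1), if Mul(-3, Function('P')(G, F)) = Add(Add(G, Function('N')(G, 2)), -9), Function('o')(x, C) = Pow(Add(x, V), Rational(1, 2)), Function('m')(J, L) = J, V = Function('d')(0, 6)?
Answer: Rational(-21, 104908) ≈ -0.00020018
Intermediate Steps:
Function('d')(I, t) = Rational(1, 2) (Function('d')(I, t) = Mul(Rational(1, 4), 2) = Rational(1, 2))
Function('N')(h, s) = Rational(6, 7) (Function('N')(h, s) = Mul(Rational(1, 7), 6) = Rational(6, 7))
V = Rational(1, 2) ≈ 0.50000
Function('o')(x, C) = Pow(Add(Rational(1, 2), x), Rational(1, 2)) (Function('o')(x, C) = Pow(Add(x, Rational(1, 2)), Rational(1, 2)) = Pow(Add(Rational(1, 2), x), Rational(1, 2)))
Function('P')(G, F) = Add(Rational(19, 7), Mul(Rational(-1, 3), G)) (Function('P')(G, F) = Mul(Rational(-1, 3), Add(Add(G, Rational(6, 7)), -9)) = Mul(Rational(-1, 3), Add(Add(Rational(6, 7), G), -9)) = Mul(Rational(-1, 3), Add(Rational(-57, 7), G)) = Add(Rational(19, 7), Mul(Rational(-1, 3), G)))
Pow(Add(-4995, Function('P')(Function('m')(10, -5), Function('o')(Pow(6, -1), 4))), -1) = Pow(Add(-4995, Add(Rational(19, 7), Mul(Rational(-1, 3), 10))), -1) = Pow(Add(-4995, Add(Rational(19, 7), Rational(-10, 3))), -1) = Pow(Add(-4995, Rational(-13, 21)), -1) = Pow(Rational(-104908, 21), -1) = Rational(-21, 104908)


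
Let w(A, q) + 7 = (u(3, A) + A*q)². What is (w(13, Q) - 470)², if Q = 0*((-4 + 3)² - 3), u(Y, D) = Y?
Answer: 219024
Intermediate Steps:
Q = 0 (Q = 0*((-1)² - 3) = 0*(1 - 3) = 0*(-2) = 0)
w(A, q) = -7 + (3 + A*q)²
(w(13, Q) - 470)² = ((-7 + (3 + 13*0)²) - 470)² = ((-7 + (3 + 0)²) - 470)² = ((-7 + 3²) - 470)² = ((-7 + 9) - 470)² = (2 - 470)² = (-468)² = 219024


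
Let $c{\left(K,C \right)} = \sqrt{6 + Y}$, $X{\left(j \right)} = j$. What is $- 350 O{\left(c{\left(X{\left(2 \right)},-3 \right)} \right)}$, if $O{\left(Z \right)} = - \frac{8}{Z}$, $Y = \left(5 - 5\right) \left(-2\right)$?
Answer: $\frac{1400 \sqrt{6}}{3} \approx 1143.1$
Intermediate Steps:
$Y = 0$ ($Y = 0 \left(-2\right) = 0$)
$c{\left(K,C \right)} = \sqrt{6}$ ($c{\left(K,C \right)} = \sqrt{6 + 0} = \sqrt{6}$)
$O{\left(Z \right)} = - \frac{8}{Z}$
$- 350 O{\left(c{\left(X{\left(2 \right)},-3 \right)} \right)} = - 350 \left(- \frac{8}{\sqrt{6}}\right) = - 350 \left(- 8 \frac{\sqrt{6}}{6}\right) = - 350 \left(- \frac{4 \sqrt{6}}{3}\right) = \frac{1400 \sqrt{6}}{3}$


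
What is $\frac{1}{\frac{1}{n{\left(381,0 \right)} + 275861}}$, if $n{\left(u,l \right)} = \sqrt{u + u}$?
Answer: $275861 + \sqrt{762} \approx 2.7589 \cdot 10^{5}$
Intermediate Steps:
$n{\left(u,l \right)} = \sqrt{2} \sqrt{u}$ ($n{\left(u,l \right)} = \sqrt{2 u} = \sqrt{2} \sqrt{u}$)
$\frac{1}{\frac{1}{n{\left(381,0 \right)} + 275861}} = \frac{1}{\frac{1}{\sqrt{2} \sqrt{381} + 275861}} = \frac{1}{\frac{1}{\sqrt{762} + 275861}} = \frac{1}{\frac{1}{275861 + \sqrt{762}}} = 275861 + \sqrt{762}$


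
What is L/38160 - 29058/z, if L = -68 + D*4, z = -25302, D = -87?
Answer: 11440913/10057545 ≈ 1.1375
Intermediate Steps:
L = -416 (L = -68 - 87*4 = -68 - 348 = -416)
L/38160 - 29058/z = -416/38160 - 29058/(-25302) = -416*1/38160 - 29058*(-1/25302) = -26/2385 + 4843/4217 = 11440913/10057545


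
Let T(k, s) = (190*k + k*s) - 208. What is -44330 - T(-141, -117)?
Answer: -33829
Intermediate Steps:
T(k, s) = -208 + 190*k + k*s
-44330 - T(-141, -117) = -44330 - (-208 + 190*(-141) - 141*(-117)) = -44330 - (-208 - 26790 + 16497) = -44330 - 1*(-10501) = -44330 + 10501 = -33829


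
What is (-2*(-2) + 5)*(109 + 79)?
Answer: 1692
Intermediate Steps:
(-2*(-2) + 5)*(109 + 79) = (4 + 5)*188 = 9*188 = 1692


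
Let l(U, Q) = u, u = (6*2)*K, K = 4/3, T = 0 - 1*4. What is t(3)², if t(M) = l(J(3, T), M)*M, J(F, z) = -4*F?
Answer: 2304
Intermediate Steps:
T = -4 (T = 0 - 4 = -4)
K = 4/3 (K = 4*(⅓) = 4/3 ≈ 1.3333)
u = 16 (u = (6*2)*(4/3) = 12*(4/3) = 16)
l(U, Q) = 16
t(M) = 16*M
t(3)² = (16*3)² = 48² = 2304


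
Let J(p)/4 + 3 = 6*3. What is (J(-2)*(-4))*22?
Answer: -5280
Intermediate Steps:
J(p) = 60 (J(p) = -12 + 4*(6*3) = -12 + 4*18 = -12 + 72 = 60)
(J(-2)*(-4))*22 = (60*(-4))*22 = -240*22 = -5280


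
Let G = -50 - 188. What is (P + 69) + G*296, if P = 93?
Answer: -70286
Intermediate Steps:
G = -238
(P + 69) + G*296 = (93 + 69) - 238*296 = 162 - 70448 = -70286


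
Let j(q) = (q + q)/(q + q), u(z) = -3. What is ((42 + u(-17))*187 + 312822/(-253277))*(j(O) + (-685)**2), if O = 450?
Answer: 866583628003614/253277 ≈ 3.4215e+9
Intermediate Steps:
j(q) = 1 (j(q) = (2*q)/((2*q)) = (2*q)*(1/(2*q)) = 1)
((42 + u(-17))*187 + 312822/(-253277))*(j(O) + (-685)**2) = ((42 - 3)*187 + 312822/(-253277))*(1 + (-685)**2) = (39*187 + 312822*(-1/253277))*(1 + 469225) = (7293 - 312822/253277)*469226 = (1846836339/253277)*469226 = 866583628003614/253277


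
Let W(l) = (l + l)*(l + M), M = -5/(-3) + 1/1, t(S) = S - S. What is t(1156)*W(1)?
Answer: 0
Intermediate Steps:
t(S) = 0
M = 8/3 (M = -5*(-⅓) + 1*1 = 5/3 + 1 = 8/3 ≈ 2.6667)
W(l) = 2*l*(8/3 + l) (W(l) = (l + l)*(l + 8/3) = (2*l)*(8/3 + l) = 2*l*(8/3 + l))
t(1156)*W(1) = 0*((⅔)*1*(8 + 3*1)) = 0*((⅔)*1*(8 + 3)) = 0*((⅔)*1*11) = 0*(22/3) = 0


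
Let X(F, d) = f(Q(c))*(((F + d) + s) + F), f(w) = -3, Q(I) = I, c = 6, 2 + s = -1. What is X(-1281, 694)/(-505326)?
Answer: -1871/168442 ≈ -0.011108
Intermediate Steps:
s = -3 (s = -2 - 1 = -3)
X(F, d) = 9 - 6*F - 3*d (X(F, d) = -3*(((F + d) - 3) + F) = -3*((-3 + F + d) + F) = -3*(-3 + d + 2*F) = 9 - 6*F - 3*d)
X(-1281, 694)/(-505326) = (9 - 6*(-1281) - 3*694)/(-505326) = (9 + 7686 - 2082)*(-1/505326) = 5613*(-1/505326) = -1871/168442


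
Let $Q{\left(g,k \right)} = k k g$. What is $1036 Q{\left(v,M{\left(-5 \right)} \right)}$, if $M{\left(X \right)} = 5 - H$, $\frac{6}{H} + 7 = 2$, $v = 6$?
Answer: $\frac{5973576}{25} \approx 2.3894 \cdot 10^{5}$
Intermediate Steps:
$H = - \frac{6}{5}$ ($H = \frac{6}{-7 + 2} = \frac{6}{-5} = 6 \left(- \frac{1}{5}\right) = - \frac{6}{5} \approx -1.2$)
$M{\left(X \right)} = \frac{31}{5}$ ($M{\left(X \right)} = 5 - - \frac{6}{5} = 5 + \frac{6}{5} = \frac{31}{5}$)
$Q{\left(g,k \right)} = g k^{2}$ ($Q{\left(g,k \right)} = k^{2} g = g k^{2}$)
$1036 Q{\left(v,M{\left(-5 \right)} \right)} = 1036 \cdot 6 \left(\frac{31}{5}\right)^{2} = 1036 \cdot 6 \cdot \frac{961}{25} = 1036 \cdot \frac{5766}{25} = \frac{5973576}{25}$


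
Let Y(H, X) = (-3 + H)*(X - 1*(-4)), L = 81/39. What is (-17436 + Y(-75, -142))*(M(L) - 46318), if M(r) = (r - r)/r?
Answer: 309033696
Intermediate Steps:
L = 27/13 (L = 81*(1/39) = 27/13 ≈ 2.0769)
M(r) = 0 (M(r) = 0/r = 0)
Y(H, X) = (-3 + H)*(4 + X) (Y(H, X) = (-3 + H)*(X + 4) = (-3 + H)*(4 + X))
(-17436 + Y(-75, -142))*(M(L) - 46318) = (-17436 + (-12 - 3*(-142) + 4*(-75) - 75*(-142)))*(0 - 46318) = (-17436 + (-12 + 426 - 300 + 10650))*(-46318) = (-17436 + 10764)*(-46318) = -6672*(-46318) = 309033696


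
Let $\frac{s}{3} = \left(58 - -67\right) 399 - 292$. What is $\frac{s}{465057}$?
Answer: $\frac{49583}{155019} \approx 0.31985$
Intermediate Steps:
$s = 148749$ ($s = 3 \left(\left(58 - -67\right) 399 - 292\right) = 3 \left(\left(58 + 67\right) 399 - 292\right) = 3 \left(125 \cdot 399 - 292\right) = 3 \left(49875 - 292\right) = 3 \cdot 49583 = 148749$)
$\frac{s}{465057} = \frac{148749}{465057} = 148749 \cdot \frac{1}{465057} = \frac{49583}{155019}$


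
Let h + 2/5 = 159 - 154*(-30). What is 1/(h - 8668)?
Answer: -5/19447 ≈ -0.00025711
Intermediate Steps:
h = 23893/5 (h = -2/5 + (159 - 154*(-30)) = -2/5 + (159 + 4620) = -2/5 + 4779 = 23893/5 ≈ 4778.6)
1/(h - 8668) = 1/(23893/5 - 8668) = 1/(-19447/5) = -5/19447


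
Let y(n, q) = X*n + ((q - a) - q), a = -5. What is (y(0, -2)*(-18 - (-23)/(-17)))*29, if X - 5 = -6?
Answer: -47705/17 ≈ -2806.2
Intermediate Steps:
X = -1 (X = 5 - 6 = -1)
y(n, q) = 5 - n (y(n, q) = -n + ((q - 1*(-5)) - q) = -n + ((q + 5) - q) = -n + ((5 + q) - q) = -n + 5 = 5 - n)
(y(0, -2)*(-18 - (-23)/(-17)))*29 = ((5 - 1*0)*(-18 - (-23)/(-17)))*29 = ((5 + 0)*(-18 - (-23)*(-1)/17))*29 = (5*(-18 - 1*23/17))*29 = (5*(-18 - 23/17))*29 = (5*(-329/17))*29 = -1645/17*29 = -47705/17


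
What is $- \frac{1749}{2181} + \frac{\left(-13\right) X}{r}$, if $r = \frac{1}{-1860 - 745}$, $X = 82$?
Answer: $\frac{2018827527}{727} \approx 2.7769 \cdot 10^{6}$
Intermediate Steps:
$r = - \frac{1}{2605}$ ($r = \frac{1}{-2605} = - \frac{1}{2605} \approx -0.00038388$)
$- \frac{1749}{2181} + \frac{\left(-13\right) X}{r} = - \frac{1749}{2181} + \frac{\left(-13\right) 82}{- \frac{1}{2605}} = \left(-1749\right) \frac{1}{2181} - -2776930 = - \frac{583}{727} + 2776930 = \frac{2018827527}{727}$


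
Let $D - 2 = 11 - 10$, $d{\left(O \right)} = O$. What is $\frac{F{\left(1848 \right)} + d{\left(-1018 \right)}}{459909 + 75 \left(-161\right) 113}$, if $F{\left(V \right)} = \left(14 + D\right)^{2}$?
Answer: $\frac{243}{301522} \approx 0.00080591$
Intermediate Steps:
$D = 3$ ($D = 2 + \left(11 - 10\right) = 2 + 1 = 3$)
$F{\left(V \right)} = 289$ ($F{\left(V \right)} = \left(14 + 3\right)^{2} = 17^{2} = 289$)
$\frac{F{\left(1848 \right)} + d{\left(-1018 \right)}}{459909 + 75 \left(-161\right) 113} = \frac{289 - 1018}{459909 + 75 \left(-161\right) 113} = - \frac{729}{459909 - 1364475} = - \frac{729}{-904566} = \left(-729\right) \left(- \frac{1}{904566}\right) = \frac{243}{301522}$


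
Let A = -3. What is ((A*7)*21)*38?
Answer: -16758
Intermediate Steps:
((A*7)*21)*38 = (-3*7*21)*38 = -21*21*38 = -441*38 = -16758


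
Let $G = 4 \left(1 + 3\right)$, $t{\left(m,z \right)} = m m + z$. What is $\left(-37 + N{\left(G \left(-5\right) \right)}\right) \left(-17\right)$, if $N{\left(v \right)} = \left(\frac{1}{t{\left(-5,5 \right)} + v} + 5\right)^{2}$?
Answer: $\frac{518483}{2500} \approx 207.39$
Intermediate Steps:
$t{\left(m,z \right)} = z + m^{2}$ ($t{\left(m,z \right)} = m^{2} + z = z + m^{2}$)
$G = 16$ ($G = 4 \cdot 4 = 16$)
$N{\left(v \right)} = \left(5 + \frac{1}{30 + v}\right)^{2}$ ($N{\left(v \right)} = \left(\frac{1}{\left(5 + \left(-5\right)^{2}\right) + v} + 5\right)^{2} = \left(\frac{1}{\left(5 + 25\right) + v} + 5\right)^{2} = \left(\frac{1}{30 + v} + 5\right)^{2} = \left(5 + \frac{1}{30 + v}\right)^{2}$)
$\left(-37 + N{\left(G \left(-5\right) \right)}\right) \left(-17\right) = \left(-37 + \frac{\left(151 + 5 \cdot 16 \left(-5\right)\right)^{2}}{\left(30 + 16 \left(-5\right)\right)^{2}}\right) \left(-17\right) = \left(-37 + \frac{\left(151 + 5 \left(-80\right)\right)^{2}}{\left(30 - 80\right)^{2}}\right) \left(-17\right) = \left(-37 + \frac{\left(151 - 400\right)^{2}}{2500}\right) \left(-17\right) = \left(-37 + \frac{\left(-249\right)^{2}}{2500}\right) \left(-17\right) = \left(-37 + \frac{1}{2500} \cdot 62001\right) \left(-17\right) = \left(-37 + \frac{62001}{2500}\right) \left(-17\right) = \left(- \frac{30499}{2500}\right) \left(-17\right) = \frac{518483}{2500}$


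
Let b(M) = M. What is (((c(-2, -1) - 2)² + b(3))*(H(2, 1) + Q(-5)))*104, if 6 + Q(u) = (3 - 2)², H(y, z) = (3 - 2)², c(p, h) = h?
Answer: -4992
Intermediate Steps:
H(y, z) = 1 (H(y, z) = 1² = 1)
Q(u) = -5 (Q(u) = -6 + (3 - 2)² = -6 + 1² = -6 + 1 = -5)
(((c(-2, -1) - 2)² + b(3))*(H(2, 1) + Q(-5)))*104 = (((-1 - 2)² + 3)*(1 - 5))*104 = (((-3)² + 3)*(-4))*104 = ((9 + 3)*(-4))*104 = (12*(-4))*104 = -48*104 = -4992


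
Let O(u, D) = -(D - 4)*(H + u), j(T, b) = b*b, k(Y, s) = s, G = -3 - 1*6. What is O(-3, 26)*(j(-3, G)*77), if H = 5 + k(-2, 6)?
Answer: -1097712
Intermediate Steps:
G = -9 (G = -3 - 6 = -9)
j(T, b) = b²
H = 11 (H = 5 + 6 = 11)
O(u, D) = -(-4 + D)*(11 + u) (O(u, D) = -(D - 4)*(11 + u) = -(-4 + D)*(11 + u))
O(-3, 26)*(j(-3, G)*77) = (44 - 11*26 + 4*(-3) - 1*26*(-3))*((-9)²*77) = (44 - 286 - 12 + 78)*(81*77) = -176*6237 = -1097712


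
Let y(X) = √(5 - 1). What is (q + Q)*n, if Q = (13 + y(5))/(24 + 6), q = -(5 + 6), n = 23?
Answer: -483/2 ≈ -241.50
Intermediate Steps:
y(X) = 2 (y(X) = √4 = 2)
q = -11 (q = -1*11 = -11)
Q = ½ (Q = (13 + 2)/(24 + 6) = 15/30 = 15*(1/30) = ½ ≈ 0.50000)
(q + Q)*n = (-11 + ½)*23 = -21/2*23 = -483/2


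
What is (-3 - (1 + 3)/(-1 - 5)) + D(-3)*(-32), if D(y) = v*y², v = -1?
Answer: 857/3 ≈ 285.67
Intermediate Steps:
D(y) = -y²
(-3 - (1 + 3)/(-1 - 5)) + D(-3)*(-32) = (-3 - (1 + 3)/(-1 - 5)) - 1*(-3)²*(-32) = (-3 - 4/(-6)) - 1*9*(-32) = (-3 - 4*(-1)/6) - 9*(-32) = (-3 - 1*(-⅔)) + 288 = (-3 + ⅔) + 288 = -7/3 + 288 = 857/3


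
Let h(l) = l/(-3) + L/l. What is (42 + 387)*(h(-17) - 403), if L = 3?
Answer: -2899039/17 ≈ -1.7053e+5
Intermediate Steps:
h(l) = 3/l - l/3 (h(l) = l/(-3) + 3/l = l*(-1/3) + 3/l = -l/3 + 3/l = 3/l - l/3)
(42 + 387)*(h(-17) - 403) = (42 + 387)*((3/(-17) - 1/3*(-17)) - 403) = 429*((3*(-1/17) + 17/3) - 403) = 429*((-3/17 + 17/3) - 403) = 429*(280/51 - 403) = 429*(-20273/51) = -2899039/17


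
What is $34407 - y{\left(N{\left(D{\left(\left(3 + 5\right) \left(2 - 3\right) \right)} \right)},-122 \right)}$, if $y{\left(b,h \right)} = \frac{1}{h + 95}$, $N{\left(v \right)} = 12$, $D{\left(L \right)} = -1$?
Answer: $\frac{928990}{27} \approx 34407.0$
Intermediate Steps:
$y{\left(b,h \right)} = \frac{1}{95 + h}$
$34407 - y{\left(N{\left(D{\left(\left(3 + 5\right) \left(2 - 3\right) \right)} \right)},-122 \right)} = 34407 - \frac{1}{95 - 122} = 34407 - \frac{1}{-27} = 34407 - - \frac{1}{27} = 34407 + \frac{1}{27} = \frac{928990}{27}$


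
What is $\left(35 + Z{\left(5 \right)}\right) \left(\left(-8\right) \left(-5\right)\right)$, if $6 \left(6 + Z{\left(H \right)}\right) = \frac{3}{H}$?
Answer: $1164$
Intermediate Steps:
$Z{\left(H \right)} = -6 + \frac{1}{2 H}$ ($Z{\left(H \right)} = -6 + \frac{3 \frac{1}{H}}{6} = -6 + \frac{1}{2 H}$)
$\left(35 + Z{\left(5 \right)}\right) \left(\left(-8\right) \left(-5\right)\right) = \left(35 - \left(6 - \frac{1}{2 \cdot 5}\right)\right) \left(\left(-8\right) \left(-5\right)\right) = \left(35 + \left(-6 + \frac{1}{2} \cdot \frac{1}{5}\right)\right) 40 = \left(35 + \left(-6 + \frac{1}{10}\right)\right) 40 = \left(35 - \frac{59}{10}\right) 40 = \frac{291}{10} \cdot 40 = 1164$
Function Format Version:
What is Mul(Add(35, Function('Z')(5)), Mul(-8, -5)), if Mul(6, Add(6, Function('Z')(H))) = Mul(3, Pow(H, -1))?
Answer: 1164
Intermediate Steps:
Function('Z')(H) = Add(-6, Mul(Rational(1, 2), Pow(H, -1))) (Function('Z')(H) = Add(-6, Mul(Rational(1, 6), Mul(3, Pow(H, -1)))) = Add(-6, Mul(Rational(1, 2), Pow(H, -1))))
Mul(Add(35, Function('Z')(5)), Mul(-8, -5)) = Mul(Add(35, Add(-6, Mul(Rational(1, 2), Pow(5, -1)))), Mul(-8, -5)) = Mul(Add(35, Add(-6, Mul(Rational(1, 2), Rational(1, 5)))), 40) = Mul(Add(35, Add(-6, Rational(1, 10))), 40) = Mul(Add(35, Rational(-59, 10)), 40) = Mul(Rational(291, 10), 40) = 1164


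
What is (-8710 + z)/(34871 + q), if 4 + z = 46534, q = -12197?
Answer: 18910/11337 ≈ 1.6680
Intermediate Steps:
z = 46530 (z = -4 + 46534 = 46530)
(-8710 + z)/(34871 + q) = (-8710 + 46530)/(34871 - 12197) = 37820/22674 = 37820*(1/22674) = 18910/11337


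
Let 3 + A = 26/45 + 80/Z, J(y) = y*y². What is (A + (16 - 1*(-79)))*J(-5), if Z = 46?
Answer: -2440450/207 ≈ -11790.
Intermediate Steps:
J(y) = y³
A = -707/1035 (A = -3 + (26/45 + 80/46) = -3 + (26*(1/45) + 80*(1/46)) = -3 + (26/45 + 40/23) = -3 + 2398/1035 = -707/1035 ≈ -0.68309)
(A + (16 - 1*(-79)))*J(-5) = (-707/1035 + (16 - 1*(-79)))*(-5)³ = (-707/1035 + (16 + 79))*(-125) = (-707/1035 + 95)*(-125) = (97618/1035)*(-125) = -2440450/207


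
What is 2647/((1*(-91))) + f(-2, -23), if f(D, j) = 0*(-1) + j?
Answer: -4740/91 ≈ -52.088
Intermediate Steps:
f(D, j) = j (f(D, j) = 0 + j = j)
2647/((1*(-91))) + f(-2, -23) = 2647/((1*(-91))) - 23 = 2647/(-91) - 23 = 2647*(-1/91) - 23 = -2647/91 - 23 = -4740/91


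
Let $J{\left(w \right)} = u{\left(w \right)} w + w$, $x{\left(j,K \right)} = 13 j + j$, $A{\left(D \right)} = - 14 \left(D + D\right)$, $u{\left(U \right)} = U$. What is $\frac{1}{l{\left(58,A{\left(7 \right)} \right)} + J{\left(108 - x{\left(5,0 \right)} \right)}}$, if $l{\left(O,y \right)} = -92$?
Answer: $\frac{1}{1390} \approx 0.00071942$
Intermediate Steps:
$A{\left(D \right)} = - 28 D$ ($A{\left(D \right)} = - 14 \cdot 2 D = - 28 D$)
$x{\left(j,K \right)} = 14 j$
$J{\left(w \right)} = w + w^{2}$ ($J{\left(w \right)} = w w + w = w^{2} + w = w + w^{2}$)
$\frac{1}{l{\left(58,A{\left(7 \right)} \right)} + J{\left(108 - x{\left(5,0 \right)} \right)}} = \frac{1}{-92 + \left(108 - 14 \cdot 5\right) \left(1 + \left(108 - 14 \cdot 5\right)\right)} = \frac{1}{-92 + \left(108 - 70\right) \left(1 + \left(108 - 70\right)\right)} = \frac{1}{-92 + 38 \left(1 + 38\right)} = \frac{1}{-92 + 38 \cdot 39} = \frac{1}{-92 + 1482} = \frac{1}{1390}$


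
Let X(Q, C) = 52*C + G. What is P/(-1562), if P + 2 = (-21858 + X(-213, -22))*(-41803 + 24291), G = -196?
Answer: -203121687/781 ≈ -2.6008e+5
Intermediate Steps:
X(Q, C) = -196 + 52*C (X(Q, C) = 52*C - 196 = -196 + 52*C)
P = 406243374 (P = -2 + (-21858 + (-196 + 52*(-22)))*(-41803 + 24291) = -2 + (-21858 + (-196 - 1144))*(-17512) = -2 + (-21858 - 1340)*(-17512) = -2 - 23198*(-17512) = -2 + 406243376 = 406243374)
P/(-1562) = 406243374/(-1562) = 406243374*(-1/1562) = -203121687/781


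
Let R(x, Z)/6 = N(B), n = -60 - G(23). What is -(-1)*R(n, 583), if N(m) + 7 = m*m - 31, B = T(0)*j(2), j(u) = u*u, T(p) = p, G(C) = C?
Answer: -228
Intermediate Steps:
j(u) = u²
n = -83 (n = -60 - 1*23 = -60 - 23 = -83)
B = 0 (B = 0*2² = 0*4 = 0)
N(m) = -38 + m² (N(m) = -7 + (m*m - 31) = -7 + (m² - 31) = -7 + (-31 + m²) = -38 + m²)
R(x, Z) = -228 (R(x, Z) = 6*(-38 + 0²) = 6*(-38 + 0) = 6*(-38) = -228)
-(-1)*R(n, 583) = -(-1)*(-228) = -1*228 = -228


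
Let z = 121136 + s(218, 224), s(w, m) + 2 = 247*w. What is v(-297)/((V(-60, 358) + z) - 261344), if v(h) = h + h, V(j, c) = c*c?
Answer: -27/1900 ≈ -0.014211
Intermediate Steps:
s(w, m) = -2 + 247*w
V(j, c) = c²
z = 174980 (z = 121136 + (-2 + 247*218) = 121136 + (-2 + 53846) = 121136 + 53844 = 174980)
v(h) = 2*h
v(-297)/((V(-60, 358) + z) - 261344) = (2*(-297))/((358² + 174980) - 261344) = -594/((128164 + 174980) - 261344) = -594/(303144 - 261344) = -594/41800 = -594*1/41800 = -27/1900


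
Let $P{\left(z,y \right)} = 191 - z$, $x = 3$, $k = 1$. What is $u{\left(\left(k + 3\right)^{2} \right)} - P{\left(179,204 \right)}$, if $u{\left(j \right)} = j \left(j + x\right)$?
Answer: $292$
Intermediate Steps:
$u{\left(j \right)} = j \left(3 + j\right)$ ($u{\left(j \right)} = j \left(j + 3\right) = j \left(3 + j\right)$)
$u{\left(\left(k + 3\right)^{2} \right)} - P{\left(179,204 \right)} = \left(1 + 3\right)^{2} \left(3 + \left(1 + 3\right)^{2}\right) - \left(191 - 179\right) = 4^{2} \left(3 + 4^{2}\right) - \left(191 - 179\right) = 16 \left(3 + 16\right) - 12 = 16 \cdot 19 - 12 = 304 - 12 = 292$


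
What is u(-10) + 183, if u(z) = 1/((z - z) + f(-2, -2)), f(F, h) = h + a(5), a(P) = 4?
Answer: 367/2 ≈ 183.50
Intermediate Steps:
f(F, h) = 4 + h (f(F, h) = h + 4 = 4 + h)
u(z) = 1/2 (u(z) = 1/((z - z) + (4 - 2)) = 1/(0 + 2) = 1/2)
u(-10) + 183 = 1/2 + 183 = 367/2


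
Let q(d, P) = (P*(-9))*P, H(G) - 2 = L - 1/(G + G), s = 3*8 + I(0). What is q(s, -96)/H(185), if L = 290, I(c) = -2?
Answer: -10229760/36013 ≈ -284.06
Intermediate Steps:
s = 22 (s = 3*8 - 2 = 24 - 2 = 22)
H(G) = 292 - 1/(2*G) (H(G) = 2 + (290 - 1/(G + G)) = 2 + (290 - 1/(2*G)) = 292 - 1/(2*G))
q(d, P) = -9*P² (q(d, P) = (-9*P)*P = -9*P²)
q(s, -96)/H(185) = (-9*(-96)²)/(292 - ½/185) = (-9*9216)/(292 - ½*1/185) = -82944/(292 - 1/370) = -82944/108039/370 = -82944*370/108039 = -10229760/36013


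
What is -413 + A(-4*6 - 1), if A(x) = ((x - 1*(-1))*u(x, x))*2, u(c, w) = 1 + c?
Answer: 739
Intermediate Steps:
A(x) = 2*(1 + x)² (A(x) = ((x - 1*(-1))*(1 + x))*2 = ((x + 1)*(1 + x))*2 = ((1 + x)*(1 + x))*2 = (1 + x)²*2 = 2*(1 + x)²)
-413 + A(-4*6 - 1) = -413 + 2*(1 + (-4*6 - 1))² = -413 + 2*(1 + (-24 - 1))² = -413 + 2*(1 - 25)² = -413 + 2*(-24)² = -413 + 2*576 = -413 + 1152 = 739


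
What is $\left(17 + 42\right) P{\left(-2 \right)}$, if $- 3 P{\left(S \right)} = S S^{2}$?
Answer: $\frac{472}{3} \approx 157.33$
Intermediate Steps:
$P{\left(S \right)} = - \frac{S^{3}}{3}$ ($P{\left(S \right)} = - \frac{S S^{2}}{3} = - \frac{S^{3}}{3}$)
$\left(17 + 42\right) P{\left(-2 \right)} = \left(17 + 42\right) \left(- \frac{\left(-2\right)^{3}}{3}\right) = 59 \left(\left(- \frac{1}{3}\right) \left(-8\right)\right) = 59 \cdot \frac{8}{3} = \frac{472}{3}$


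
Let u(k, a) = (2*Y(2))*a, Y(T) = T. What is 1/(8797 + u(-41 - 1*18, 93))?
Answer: 1/9169 ≈ 0.00010906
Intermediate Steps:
u(k, a) = 4*a (u(k, a) = (2*2)*a = 4*a)
1/(8797 + u(-41 - 1*18, 93)) = 1/(8797 + 4*93) = 1/(8797 + 372) = 1/9169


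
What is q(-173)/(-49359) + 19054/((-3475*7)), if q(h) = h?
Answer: -133754023/171522525 ≈ -0.77980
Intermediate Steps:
q(-173)/(-49359) + 19054/((-3475*7)) = -173/(-49359) + 19054/((-3475*7)) = -173*(-1/49359) + 19054/(-24325) = 173/49359 + 19054*(-1/24325) = 173/49359 - 2722/3475 = -133754023/171522525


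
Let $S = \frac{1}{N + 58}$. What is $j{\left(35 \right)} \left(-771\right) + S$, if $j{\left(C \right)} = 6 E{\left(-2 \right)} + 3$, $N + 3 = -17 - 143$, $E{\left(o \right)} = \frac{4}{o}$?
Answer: $\frac{728594}{105} \approx 6939.0$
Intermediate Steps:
$N = -163$ ($N = -3 - 160 = -163$)
$j{\left(C \right)} = -9$ ($j{\left(C \right)} = 6 \frac{4}{-2} + 3 = 6 \cdot 4 \left(- \frac{1}{2}\right) + 3 = 6 \left(-2\right) + 3 = -12 + 3 = -9$)
$S = - \frac{1}{105}$ ($S = \frac{1}{-163 + 58} = \frac{1}{-105} = - \frac{1}{105} \approx -0.0095238$)
$j{\left(35 \right)} \left(-771\right) + S = \left(-9\right) \left(-771\right) - \frac{1}{105} = 6939 - \frac{1}{105} = \frac{728594}{105}$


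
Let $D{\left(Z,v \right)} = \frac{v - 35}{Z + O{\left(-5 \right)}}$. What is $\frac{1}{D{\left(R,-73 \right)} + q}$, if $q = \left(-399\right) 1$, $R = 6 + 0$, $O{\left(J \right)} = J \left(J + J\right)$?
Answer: $- \frac{14}{5613} \approx -0.0024942$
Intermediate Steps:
$O{\left(J \right)} = 2 J^{2}$ ($O{\left(J \right)} = J 2 J = 2 J^{2}$)
$R = 6$
$D{\left(Z,v \right)} = \frac{-35 + v}{50 + Z}$ ($D{\left(Z,v \right)} = \frac{v - 35}{Z + 2 \left(-5\right)^{2}} = \frac{-35 + v}{Z + 2 \cdot 25} = \frac{-35 + v}{Z + 50} = \frac{-35 + v}{50 + Z}$)
$q = -399$
$\frac{1}{D{\left(R,-73 \right)} + q} = \frac{1}{\frac{-35 - 73}{50 + 6} - 399} = \frac{1}{\frac{1}{56} \left(-108\right) - 399} = \frac{1}{- \frac{27}{14} - 399} = \frac{1}{- \frac{5613}{14}} = - \frac{14}{5613}$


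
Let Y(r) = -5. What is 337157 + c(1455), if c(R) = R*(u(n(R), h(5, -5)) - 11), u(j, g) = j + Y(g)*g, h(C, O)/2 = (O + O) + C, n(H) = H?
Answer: 2510927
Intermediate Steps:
h(C, O) = 2*C + 4*O (h(C, O) = 2*((O + O) + C) = 2*(2*O + C) = 2*(C + 2*O) = 2*C + 4*O)
u(j, g) = j - 5*g
c(R) = R*(39 + R) (c(R) = R*((R - 5*(2*5 + 4*(-5))) - 11) = R*((R - 5*(10 - 20)) - 11) = R*((R - 5*(-10)) - 11) = R*((R + 50) - 11) = R*((50 + R) - 11) = R*(39 + R))
337157 + c(1455) = 337157 + 1455*(39 + 1455) = 337157 + 1455*1494 = 337157 + 2173770 = 2510927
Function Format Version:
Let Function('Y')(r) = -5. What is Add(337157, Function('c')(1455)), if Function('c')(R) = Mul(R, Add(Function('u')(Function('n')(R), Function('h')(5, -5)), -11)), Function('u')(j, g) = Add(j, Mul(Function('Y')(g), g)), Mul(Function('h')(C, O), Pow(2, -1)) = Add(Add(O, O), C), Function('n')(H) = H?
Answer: 2510927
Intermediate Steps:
Function('h')(C, O) = Add(Mul(2, C), Mul(4, O)) (Function('h')(C, O) = Mul(2, Add(Add(O, O), C)) = Mul(2, Add(Mul(2, O), C)) = Mul(2, Add(C, Mul(2, O))) = Add(Mul(2, C), Mul(4, O)))
Function('u')(j, g) = Add(j, Mul(-5, g))
Function('c')(R) = Mul(R, Add(39, R)) (Function('c')(R) = Mul(R, Add(Add(R, Mul(-5, Add(Mul(2, 5), Mul(4, -5)))), -11)) = Mul(R, Add(Add(R, Mul(-5, Add(10, -20))), -11)) = Mul(R, Add(Add(R, Mul(-5, -10)), -11)) = Mul(R, Add(Add(R, 50), -11)) = Mul(R, Add(Add(50, R), -11)) = Mul(R, Add(39, R)))
Add(337157, Function('c')(1455)) = Add(337157, Mul(1455, Add(39, 1455))) = Add(337157, Mul(1455, 1494)) = Add(337157, 2173770) = 2510927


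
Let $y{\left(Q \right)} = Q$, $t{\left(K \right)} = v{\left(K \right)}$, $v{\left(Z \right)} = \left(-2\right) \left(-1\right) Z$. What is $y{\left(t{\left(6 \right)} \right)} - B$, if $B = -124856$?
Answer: $124868$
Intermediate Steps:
$v{\left(Z \right)} = 2 Z$
$t{\left(K \right)} = 2 K$
$y{\left(t{\left(6 \right)} \right)} - B = 2 \cdot 6 - -124856 = 12 + 124856 = 124868$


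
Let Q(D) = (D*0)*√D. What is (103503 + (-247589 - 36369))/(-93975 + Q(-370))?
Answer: 36091/18795 ≈ 1.9202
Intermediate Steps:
Q(D) = 0 (Q(D) = 0*√D = 0)
(103503 + (-247589 - 36369))/(-93975 + Q(-370)) = (103503 + (-247589 - 36369))/(-93975 + 0) = (103503 - 283958)/(-93975) = -180455*(-1/93975) = 36091/18795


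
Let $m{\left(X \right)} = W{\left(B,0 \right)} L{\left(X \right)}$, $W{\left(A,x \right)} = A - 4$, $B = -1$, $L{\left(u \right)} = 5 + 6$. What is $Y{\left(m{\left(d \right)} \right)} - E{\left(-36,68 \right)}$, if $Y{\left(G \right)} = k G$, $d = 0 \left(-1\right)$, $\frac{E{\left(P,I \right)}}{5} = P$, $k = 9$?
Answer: $-315$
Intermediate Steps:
$E{\left(P,I \right)} = 5 P$
$L{\left(u \right)} = 11$
$d = 0$
$W{\left(A,x \right)} = -4 + A$
$m{\left(X \right)} = -55$ ($m{\left(X \right)} = \left(-4 - 1\right) 11 = \left(-5\right) 11 = -55$)
$Y{\left(G \right)} = 9 G$
$Y{\left(m{\left(d \right)} \right)} - E{\left(-36,68 \right)} = 9 \left(-55\right) - 5 \left(-36\right) = -495 - -180 = -495 + 180 = -315$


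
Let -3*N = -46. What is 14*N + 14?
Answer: 686/3 ≈ 228.67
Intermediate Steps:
N = 46/3 (N = -⅓*(-46) = 46/3 ≈ 15.333)
14*N + 14 = 14*(46/3) + 14 = 644/3 + 14 = 686/3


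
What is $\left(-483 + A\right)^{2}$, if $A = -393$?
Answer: $767376$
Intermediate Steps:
$\left(-483 + A\right)^{2} = \left(-483 - 393\right)^{2} = \left(-876\right)^{2} = 767376$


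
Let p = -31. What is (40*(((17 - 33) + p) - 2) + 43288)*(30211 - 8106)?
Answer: 913555440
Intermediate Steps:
(40*(((17 - 33) + p) - 2) + 43288)*(30211 - 8106) = (40*(((17 - 33) - 31) - 2) + 43288)*(30211 - 8106) = (40*((-16 - 31) - 2) + 43288)*22105 = (40*(-47 - 2) + 43288)*22105 = (40*(-49) + 43288)*22105 = (-1960 + 43288)*22105 = 41328*22105 = 913555440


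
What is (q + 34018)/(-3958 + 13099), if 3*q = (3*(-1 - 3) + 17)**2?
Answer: 102079/27423 ≈ 3.7224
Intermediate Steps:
q = 25/3 (q = (3*(-1 - 3) + 17)**2/3 = (3*(-4) + 17)**2/3 = (-12 + 17)**2/3 = (1/3)*5**2 = (1/3)*25 = 25/3 ≈ 8.3333)
(q + 34018)/(-3958 + 13099) = (25/3 + 34018)/(-3958 + 13099) = (102079/3)/9141 = (102079/3)*(1/9141) = 102079/27423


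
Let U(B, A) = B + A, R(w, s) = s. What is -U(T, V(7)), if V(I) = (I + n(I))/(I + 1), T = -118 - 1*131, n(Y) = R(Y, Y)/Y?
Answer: 248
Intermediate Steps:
n(Y) = 1 (n(Y) = Y/Y = 1)
T = -249 (T = -118 - 131 = -249)
V(I) = 1 (V(I) = (I + 1)/(I + 1) = (1 + I)/(1 + I) = 1)
U(B, A) = A + B
-U(T, V(7)) = -(1 - 249) = -1*(-248) = 248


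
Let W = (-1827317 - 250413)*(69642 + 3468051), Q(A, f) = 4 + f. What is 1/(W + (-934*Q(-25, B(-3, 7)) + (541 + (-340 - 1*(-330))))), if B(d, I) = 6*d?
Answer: -1/7350370863283 ≈ -1.3605e-13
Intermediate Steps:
W = -7350370876890 (W = -2077730*3537693 = -7350370876890)
1/(W + (-934*Q(-25, B(-3, 7)) + (541 + (-340 - 1*(-330))))) = 1/(-7350370876890 + (-934*(4 + 6*(-3)) + (541 + (-340 - 1*(-330))))) = 1/(-7350370876890 + (-934*(4 - 18) + (541 + (-340 + 330)))) = 1/(-7350370876890 + (-934*(-14) + (541 - 10))) = 1/(-7350370876890 + (13076 + 531)) = 1/(-7350370876890 + 13607) = 1/(-7350370863283) = -1/7350370863283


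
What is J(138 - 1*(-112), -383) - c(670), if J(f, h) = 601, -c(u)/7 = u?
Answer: 5291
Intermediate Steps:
c(u) = -7*u
J(138 - 1*(-112), -383) - c(670) = 601 - (-7)*670 = 601 - 1*(-4690) = 601 + 4690 = 5291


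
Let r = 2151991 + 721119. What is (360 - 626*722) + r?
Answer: 2421498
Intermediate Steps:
r = 2873110
(360 - 626*722) + r = (360 - 626*722) + 2873110 = (360 - 451972) + 2873110 = -451612 + 2873110 = 2421498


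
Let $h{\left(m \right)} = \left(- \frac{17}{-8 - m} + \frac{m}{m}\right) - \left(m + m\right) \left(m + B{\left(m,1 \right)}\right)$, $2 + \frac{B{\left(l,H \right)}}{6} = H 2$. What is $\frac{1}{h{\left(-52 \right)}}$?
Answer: $- \frac{44}{237925} \approx -0.00018493$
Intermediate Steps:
$B{\left(l,H \right)} = -12 + 12 H$ ($B{\left(l,H \right)} = -12 + 6 H 2 = -12 + 6 \cdot 2 H = -12 + 12 H$)
$h{\left(m \right)} = 1 - \frac{17}{-8 - m} - 2 m^{2}$ ($h{\left(m \right)} = \left(- \frac{17}{-8 - m} + \frac{m}{m}\right) - \left(m + m\right) \left(m + \left(-12 + 12 \cdot 1\right)\right) = \left(- \frac{17}{-8 - m} + 1\right) - 2 m \left(m + \left(-12 + 12\right)\right) = \left(1 - \frac{17}{-8 - m}\right) - 2 m \left(m + 0\right) = \left(1 - \frac{17}{-8 - m}\right) - 2 m m = \left(1 - \frac{17}{-8 - m}\right) - 2 m^{2} = 1 - \frac{17}{-8 - m} - 2 m^{2}$)
$\frac{1}{h{\left(-52 \right)}} = \frac{1}{\frac{1}{8 - 52} \left(25 - 52 - 16 \left(-52\right)^{2} - 2 \left(-52\right)^{3}\right)} = \frac{1}{\frac{1}{-44} \left(25 - 52 - 43264 - -281216\right)} = \frac{1}{\left(- \frac{1}{44}\right) \left(25 - 52 - 43264 + 281216\right)} = \frac{1}{\left(- \frac{1}{44}\right) 237925} = \frac{1}{- \frac{237925}{44}} = - \frac{44}{237925}$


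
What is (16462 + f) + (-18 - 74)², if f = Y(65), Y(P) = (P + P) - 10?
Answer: 25046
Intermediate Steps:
Y(P) = -10 + 2*P (Y(P) = 2*P - 10 = -10 + 2*P)
f = 120 (f = -10 + 2*65 = -10 + 130 = 120)
(16462 + f) + (-18 - 74)² = (16462 + 120) + (-18 - 74)² = 16582 + (-92)² = 16582 + 8464 = 25046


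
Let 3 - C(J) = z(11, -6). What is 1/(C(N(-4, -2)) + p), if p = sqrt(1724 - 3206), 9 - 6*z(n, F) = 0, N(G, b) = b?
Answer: 2/1979 - 4*I*sqrt(1482)/5937 ≈ 0.0010106 - 0.025937*I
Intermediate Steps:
z(n, F) = 3/2 (z(n, F) = 3/2 - 1/6*0 = 3/2 + 0 = 3/2)
p = I*sqrt(1482) (p = sqrt(-1482) = I*sqrt(1482) ≈ 38.497*I)
C(J) = 3/2 (C(J) = 3 - 1*3/2 = 3 - 3/2 = 3/2)
1/(C(N(-4, -2)) + p) = 1/(3/2 + I*sqrt(1482))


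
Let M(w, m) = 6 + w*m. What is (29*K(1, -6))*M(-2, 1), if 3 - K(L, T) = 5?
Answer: -232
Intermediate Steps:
K(L, T) = -2 (K(L, T) = 3 - 1*5 = 3 - 5 = -2)
M(w, m) = 6 + m*w
(29*K(1, -6))*M(-2, 1) = (29*(-2))*(6 + 1*(-2)) = -58*(6 - 2) = -58*4 = -232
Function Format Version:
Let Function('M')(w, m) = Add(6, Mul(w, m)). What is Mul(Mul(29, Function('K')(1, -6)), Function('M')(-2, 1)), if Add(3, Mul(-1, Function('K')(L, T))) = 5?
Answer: -232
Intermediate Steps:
Function('K')(L, T) = -2 (Function('K')(L, T) = Add(3, Mul(-1, 5)) = Add(3, -5) = -2)
Function('M')(w, m) = Add(6, Mul(m, w))
Mul(Mul(29, Function('K')(1, -6)), Function('M')(-2, 1)) = Mul(Mul(29, -2), Add(6, Mul(1, -2))) = Mul(-58, Add(6, -2)) = Mul(-58, 4) = -232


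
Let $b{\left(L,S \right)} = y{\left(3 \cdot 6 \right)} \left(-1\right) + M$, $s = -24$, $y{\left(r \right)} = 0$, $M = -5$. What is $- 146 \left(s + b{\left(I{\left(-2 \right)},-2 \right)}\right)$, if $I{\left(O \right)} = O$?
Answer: $4234$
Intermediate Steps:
$b{\left(L,S \right)} = -5$ ($b{\left(L,S \right)} = 0 \left(-1\right) - 5 = 0 - 5 = -5$)
$- 146 \left(s + b{\left(I{\left(-2 \right)},-2 \right)}\right) = - 146 \left(-24 - 5\right) = \left(-146\right) \left(-29\right) = 4234$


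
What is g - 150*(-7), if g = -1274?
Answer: -224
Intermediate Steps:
g - 150*(-7) = -1274 - 150*(-7) = -1274 - 1*(-1050) = -1274 + 1050 = -224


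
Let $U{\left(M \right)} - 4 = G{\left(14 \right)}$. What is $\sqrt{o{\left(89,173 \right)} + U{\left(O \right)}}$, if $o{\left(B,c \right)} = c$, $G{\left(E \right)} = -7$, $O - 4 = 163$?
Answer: $\sqrt{170} \approx 13.038$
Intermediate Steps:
$O = 167$ ($O = 4 + 163 = 167$)
$U{\left(M \right)} = -3$ ($U{\left(M \right)} = 4 - 7 = -3$)
$\sqrt{o{\left(89,173 \right)} + U{\left(O \right)}} = \sqrt{173 - 3} = \sqrt{170}$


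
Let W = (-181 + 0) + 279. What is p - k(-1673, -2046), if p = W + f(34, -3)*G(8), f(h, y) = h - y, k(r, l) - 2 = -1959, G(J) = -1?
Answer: 2018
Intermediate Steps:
k(r, l) = -1957 (k(r, l) = 2 - 1959 = -1957)
W = 98 (W = -181 + 279 = 98)
p = 61 (p = 98 + (34 - 1*(-3))*(-1) = 98 + (34 + 3)*(-1) = 98 + 37*(-1) = 98 - 37 = 61)
p - k(-1673, -2046) = 61 - 1*(-1957) = 61 + 1957 = 2018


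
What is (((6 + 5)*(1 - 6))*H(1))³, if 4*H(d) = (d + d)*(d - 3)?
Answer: 166375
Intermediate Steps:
H(d) = d*(-3 + d)/2 (H(d) = ((d + d)*(d - 3))/4 = ((2*d)*(-3 + d))/4 = (2*d*(-3 + d))/4 = d*(-3 + d)/2)
(((6 + 5)*(1 - 6))*H(1))³ = (((6 + 5)*(1 - 6))*((½)*1*(-3 + 1)))³ = ((11*(-5))*((½)*1*(-2)))³ = (-55*(-1))³ = 55³ = 166375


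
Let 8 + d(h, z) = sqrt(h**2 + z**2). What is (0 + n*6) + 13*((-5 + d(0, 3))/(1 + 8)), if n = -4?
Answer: -346/9 ≈ -38.444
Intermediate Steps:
d(h, z) = -8 + sqrt(h**2 + z**2)
(0 + n*6) + 13*((-5 + d(0, 3))/(1 + 8)) = (0 - 4*6) + 13*((-5 + (-8 + sqrt(0**2 + 3**2)))/(1 + 8)) = (0 - 24) + 13*((-5 + (-8 + sqrt(0 + 9)))/9) = -24 + 13*((-5 + (-8 + sqrt(9)))*(1/9)) = -24 + 13*((-5 + (-8 + 3))*(1/9)) = -24 + 13*((-5 - 5)*(1/9)) = -24 + 13*(-10*1/9) = -24 + 13*(-10/9) = -24 - 130/9 = -346/9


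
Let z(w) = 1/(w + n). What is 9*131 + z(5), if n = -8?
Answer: 3536/3 ≈ 1178.7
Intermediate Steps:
z(w) = 1/(-8 + w) (z(w) = 1/(w - 8) = 1/(-8 + w))
9*131 + z(5) = 9*131 + 1/(-8 + 5) = 1179 + 1/(-3) = 1179 - ⅓ = 3536/3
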